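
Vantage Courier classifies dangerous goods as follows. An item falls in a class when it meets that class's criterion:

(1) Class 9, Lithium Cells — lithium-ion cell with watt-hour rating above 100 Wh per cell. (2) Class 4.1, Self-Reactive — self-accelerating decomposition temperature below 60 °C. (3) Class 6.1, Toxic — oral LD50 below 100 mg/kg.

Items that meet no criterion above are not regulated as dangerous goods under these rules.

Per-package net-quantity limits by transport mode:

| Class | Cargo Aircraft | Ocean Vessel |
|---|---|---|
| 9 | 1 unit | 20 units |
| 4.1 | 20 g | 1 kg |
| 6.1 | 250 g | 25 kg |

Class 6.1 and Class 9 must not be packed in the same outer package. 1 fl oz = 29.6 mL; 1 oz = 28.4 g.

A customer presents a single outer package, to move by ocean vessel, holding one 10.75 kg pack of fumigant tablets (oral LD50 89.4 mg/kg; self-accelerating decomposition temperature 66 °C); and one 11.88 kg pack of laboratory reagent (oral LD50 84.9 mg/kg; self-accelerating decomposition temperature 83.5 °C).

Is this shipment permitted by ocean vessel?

Yes

Fumigant tablets: oral LD50 89.4 mg/kg < 100 mg/kg → Class 6.1 (Toxic).
With oral LD50 84.9 mg/kg (< 100 mg/kg), the laboratory reagent falls in Class 6.1.
Class 6.1 net quantity: 10.75 kg + 11.88 kg = 22.63 kg.
22.63 kg is within the ocean vessel limit of 25 kg for Class 6.1.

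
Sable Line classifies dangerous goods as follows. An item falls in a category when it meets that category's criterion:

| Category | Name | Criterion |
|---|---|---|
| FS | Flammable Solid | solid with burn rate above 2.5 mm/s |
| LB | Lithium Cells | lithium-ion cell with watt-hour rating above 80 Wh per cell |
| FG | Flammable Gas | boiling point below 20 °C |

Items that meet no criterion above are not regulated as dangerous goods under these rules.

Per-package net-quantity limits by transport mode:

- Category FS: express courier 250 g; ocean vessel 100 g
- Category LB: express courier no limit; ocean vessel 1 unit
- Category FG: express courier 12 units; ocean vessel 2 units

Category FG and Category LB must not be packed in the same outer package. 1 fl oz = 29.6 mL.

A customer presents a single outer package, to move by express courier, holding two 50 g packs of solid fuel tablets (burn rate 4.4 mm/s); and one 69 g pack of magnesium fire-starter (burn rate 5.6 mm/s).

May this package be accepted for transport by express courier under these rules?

Yes

With burn rate 4.4 mm/s (> 2.5 mm/s), the solid fuel tablets fall in Category FS.
Magnesium fire-starter: burn rate 5.6 mm/s > 2.5 mm/s → Category FS (Flammable Solid).
Total Category FS: (two 50 g packs = 100 g) + 69 g = 169 g.
169 g is within the express courier limit of 250 g for Category FS.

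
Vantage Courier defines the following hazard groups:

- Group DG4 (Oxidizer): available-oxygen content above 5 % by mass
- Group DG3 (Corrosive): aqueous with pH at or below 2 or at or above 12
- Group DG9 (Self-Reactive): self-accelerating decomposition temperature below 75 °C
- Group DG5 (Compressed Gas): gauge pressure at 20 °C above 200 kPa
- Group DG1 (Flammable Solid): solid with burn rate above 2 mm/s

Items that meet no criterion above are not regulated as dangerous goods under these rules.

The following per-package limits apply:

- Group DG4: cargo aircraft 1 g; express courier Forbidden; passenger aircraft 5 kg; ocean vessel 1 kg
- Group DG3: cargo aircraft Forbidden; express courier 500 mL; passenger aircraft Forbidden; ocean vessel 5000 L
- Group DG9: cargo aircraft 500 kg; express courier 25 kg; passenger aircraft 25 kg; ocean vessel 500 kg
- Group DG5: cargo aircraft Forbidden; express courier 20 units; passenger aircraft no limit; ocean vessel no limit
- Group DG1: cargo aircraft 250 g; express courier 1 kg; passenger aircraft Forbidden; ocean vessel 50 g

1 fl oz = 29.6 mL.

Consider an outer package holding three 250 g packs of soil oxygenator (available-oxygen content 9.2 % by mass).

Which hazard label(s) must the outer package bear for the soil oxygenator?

Group DG4

Soil oxygenator: available-oxygen content 9.2 % by mass > 5 % by mass → Group DG4 (Oxidizer).
Only the Group DG4 label is required.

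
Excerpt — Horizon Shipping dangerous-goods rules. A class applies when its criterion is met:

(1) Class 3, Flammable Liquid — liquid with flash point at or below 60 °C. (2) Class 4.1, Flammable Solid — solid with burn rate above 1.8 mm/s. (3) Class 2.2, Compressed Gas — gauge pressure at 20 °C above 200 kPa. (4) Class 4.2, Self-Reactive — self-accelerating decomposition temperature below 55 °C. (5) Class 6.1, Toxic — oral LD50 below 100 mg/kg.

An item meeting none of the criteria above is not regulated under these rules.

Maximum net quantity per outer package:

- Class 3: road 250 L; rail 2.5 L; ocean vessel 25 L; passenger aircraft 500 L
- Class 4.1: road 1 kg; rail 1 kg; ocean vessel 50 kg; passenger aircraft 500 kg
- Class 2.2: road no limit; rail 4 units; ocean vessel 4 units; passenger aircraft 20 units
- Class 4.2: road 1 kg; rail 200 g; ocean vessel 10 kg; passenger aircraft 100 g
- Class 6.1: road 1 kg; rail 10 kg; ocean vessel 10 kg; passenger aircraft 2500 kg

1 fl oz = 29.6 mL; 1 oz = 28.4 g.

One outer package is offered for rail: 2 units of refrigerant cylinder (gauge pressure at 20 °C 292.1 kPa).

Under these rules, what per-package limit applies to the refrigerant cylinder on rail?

4 units

Refrigerant cylinder: gauge pressure at 20 °C 292.1 kPa > 200 kPa → Class 2.2 (Compressed Gas).
The rail limit for Class 2.2 is 4 units.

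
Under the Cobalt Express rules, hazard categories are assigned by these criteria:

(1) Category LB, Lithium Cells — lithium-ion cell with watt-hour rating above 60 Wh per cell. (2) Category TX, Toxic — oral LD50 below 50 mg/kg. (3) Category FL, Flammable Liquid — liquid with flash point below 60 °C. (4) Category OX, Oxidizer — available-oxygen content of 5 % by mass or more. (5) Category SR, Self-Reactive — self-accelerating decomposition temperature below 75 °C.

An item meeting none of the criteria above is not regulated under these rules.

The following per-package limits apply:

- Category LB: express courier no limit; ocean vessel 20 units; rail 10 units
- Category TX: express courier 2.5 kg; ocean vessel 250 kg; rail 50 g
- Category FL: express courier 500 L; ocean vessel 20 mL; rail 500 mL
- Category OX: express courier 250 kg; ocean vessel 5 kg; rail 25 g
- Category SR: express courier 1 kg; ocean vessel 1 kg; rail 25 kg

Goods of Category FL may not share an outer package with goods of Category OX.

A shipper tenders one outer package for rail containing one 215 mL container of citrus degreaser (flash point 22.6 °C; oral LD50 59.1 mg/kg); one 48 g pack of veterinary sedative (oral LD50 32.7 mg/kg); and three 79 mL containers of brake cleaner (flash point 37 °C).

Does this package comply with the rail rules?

Yes

The citrus degreaser has flash point 22.6 °C, which is < 60 °C, so it is Category FL (Flammable Liquid).
With oral LD50 32.7 mg/kg (< 50 mg/kg), the veterinary sedative falls in Category TX.
The brake cleaner has flash point 37 °C, which is < 60 °C, so it is Category FL (Flammable Liquid).
Category FL net quantity: 215 mL + (three 79 mL containers = 237 mL) = 452 mL.
452 mL ≤ 500 mL (rail limit, Category FL) — within limit.
Category TX quantity: 48 g.
That is within the Category TX rail limit of 50 g.
The segregation rule (Category FL with Category OX) does not apply to Category FL with Category TX.
Every hazard category is within its rail limit and no segregation rule is violated.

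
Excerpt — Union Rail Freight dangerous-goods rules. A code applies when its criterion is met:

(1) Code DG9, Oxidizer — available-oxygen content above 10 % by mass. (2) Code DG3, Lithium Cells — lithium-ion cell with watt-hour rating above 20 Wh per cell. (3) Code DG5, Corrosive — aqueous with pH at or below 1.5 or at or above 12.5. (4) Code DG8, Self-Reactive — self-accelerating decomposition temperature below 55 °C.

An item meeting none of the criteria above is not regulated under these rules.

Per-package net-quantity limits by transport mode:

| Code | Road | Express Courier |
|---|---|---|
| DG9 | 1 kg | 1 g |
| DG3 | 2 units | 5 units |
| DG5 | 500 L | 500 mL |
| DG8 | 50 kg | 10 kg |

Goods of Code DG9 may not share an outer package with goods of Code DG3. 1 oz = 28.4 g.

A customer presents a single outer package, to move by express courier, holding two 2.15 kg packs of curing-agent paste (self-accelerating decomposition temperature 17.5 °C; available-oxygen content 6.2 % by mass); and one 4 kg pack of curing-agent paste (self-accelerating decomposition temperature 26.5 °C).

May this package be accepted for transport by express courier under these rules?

With self-accelerating decomposition temperature 17.5 °C (< 55 °C), the curing-agent paste falls in Code DG8.
The curing-agent paste has self-accelerating decomposition temperature 26.5 °C, which is < 55 °C, so it is Code DG8 (Self-Reactive).
Total Code DG8: (two 2.15 kg packs = 4.3 kg) + 4 kg = 8.3 kg.
8.3 kg is within the express courier limit of 10 kg for Code DG8.

Yes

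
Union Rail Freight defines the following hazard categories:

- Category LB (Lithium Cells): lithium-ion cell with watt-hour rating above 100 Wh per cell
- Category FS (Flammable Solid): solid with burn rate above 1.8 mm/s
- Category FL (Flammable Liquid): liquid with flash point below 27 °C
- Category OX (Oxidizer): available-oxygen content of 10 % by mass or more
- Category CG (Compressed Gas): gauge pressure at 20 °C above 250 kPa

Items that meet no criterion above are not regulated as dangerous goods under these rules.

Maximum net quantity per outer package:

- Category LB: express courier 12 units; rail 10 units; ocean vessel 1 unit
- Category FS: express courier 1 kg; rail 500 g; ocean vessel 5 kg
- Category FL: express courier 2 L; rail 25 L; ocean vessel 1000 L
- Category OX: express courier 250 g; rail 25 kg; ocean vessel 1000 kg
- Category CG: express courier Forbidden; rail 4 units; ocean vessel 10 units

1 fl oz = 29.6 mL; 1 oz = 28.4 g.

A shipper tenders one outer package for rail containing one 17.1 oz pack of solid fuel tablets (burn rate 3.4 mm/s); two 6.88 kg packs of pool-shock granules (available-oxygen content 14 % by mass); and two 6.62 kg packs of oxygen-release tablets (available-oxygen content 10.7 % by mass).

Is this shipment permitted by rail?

No

The solid fuel tablets have burn rate 3.4 mm/s, which is > 1.8 mm/s, so they are Category FS (Flammable Solid).
The pool-shock granules have available-oxygen content 14 % by mass, which is ≥ 10 % by mass, so they are Category OX (Oxidizer).
Oxygen-release tablets: available-oxygen content 10.7 % by mass ≥ 10 % by mass → Category OX (Oxidizer).
Category FS quantity: one 17.1 oz pack = 485.64 g.
485.64 g ≤ 500 g (rail limit, Category FS) — within limit.
Total Category OX: (two 6.88 kg packs = 13.76 kg) + (two 6.62 kg packs = 13.24 kg) = 27 kg.
That exceeds the Category OX rail limit of 25 kg.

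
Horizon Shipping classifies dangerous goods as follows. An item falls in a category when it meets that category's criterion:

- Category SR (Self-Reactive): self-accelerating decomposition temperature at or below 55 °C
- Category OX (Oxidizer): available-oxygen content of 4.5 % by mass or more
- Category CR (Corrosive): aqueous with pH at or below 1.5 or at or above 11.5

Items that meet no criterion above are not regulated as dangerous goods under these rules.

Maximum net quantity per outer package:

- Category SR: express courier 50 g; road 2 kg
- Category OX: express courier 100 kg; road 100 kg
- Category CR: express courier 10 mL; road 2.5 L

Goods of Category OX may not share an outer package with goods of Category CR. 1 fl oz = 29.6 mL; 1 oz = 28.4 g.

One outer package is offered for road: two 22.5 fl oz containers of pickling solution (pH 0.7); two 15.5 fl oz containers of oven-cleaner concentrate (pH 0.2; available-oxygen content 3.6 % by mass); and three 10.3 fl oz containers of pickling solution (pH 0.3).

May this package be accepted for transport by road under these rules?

With pH 0.7 (≤ 1.5), the pickling solution falls in Category CR.
pH 0.2 meets the Category CR criterion (Corrosive), so the oven-cleaner concentrate is Category CR.
pH 0.3 meets the Category CR criterion (Corrosive), so the pickling solution is Category CR.
Total Category CR: (two 22.5 fl oz containers = 1.332 L) + (two 15.5 fl oz containers = 917.6 mL) + (three 10.3 fl oz containers = 914.64 mL) = 3164.24 mL.
3164.24 mL exceeds the road limit of 2.5 L for Category CR.

No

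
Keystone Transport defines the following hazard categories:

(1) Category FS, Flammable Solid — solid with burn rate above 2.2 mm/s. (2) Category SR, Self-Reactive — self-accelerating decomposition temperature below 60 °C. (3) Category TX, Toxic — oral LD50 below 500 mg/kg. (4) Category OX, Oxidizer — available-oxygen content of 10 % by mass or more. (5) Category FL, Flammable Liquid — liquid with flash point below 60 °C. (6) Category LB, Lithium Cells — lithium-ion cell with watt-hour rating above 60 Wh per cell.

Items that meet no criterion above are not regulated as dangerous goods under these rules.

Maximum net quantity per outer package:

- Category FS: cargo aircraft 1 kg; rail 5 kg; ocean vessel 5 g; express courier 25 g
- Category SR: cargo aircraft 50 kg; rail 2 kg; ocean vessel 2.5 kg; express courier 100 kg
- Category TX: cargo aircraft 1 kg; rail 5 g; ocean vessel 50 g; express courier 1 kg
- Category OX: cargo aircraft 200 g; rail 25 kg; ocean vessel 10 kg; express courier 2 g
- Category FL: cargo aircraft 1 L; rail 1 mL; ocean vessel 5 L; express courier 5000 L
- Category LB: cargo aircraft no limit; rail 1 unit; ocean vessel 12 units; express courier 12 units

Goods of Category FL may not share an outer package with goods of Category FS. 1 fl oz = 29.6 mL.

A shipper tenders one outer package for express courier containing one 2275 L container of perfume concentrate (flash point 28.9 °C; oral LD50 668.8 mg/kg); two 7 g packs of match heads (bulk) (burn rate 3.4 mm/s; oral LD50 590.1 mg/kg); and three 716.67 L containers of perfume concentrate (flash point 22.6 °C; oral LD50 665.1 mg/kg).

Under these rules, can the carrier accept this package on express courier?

With flash point 28.9 °C (< 60 °C), the perfume concentrate falls in Category FL.
The match heads (bulk) have burn rate 3.4 mm/s, which is > 2.2 mm/s, so they are Category FS (Flammable Solid).
Perfume concentrate: flash point 22.6 °C < 60 °C → Category FL (Flammable Liquid).
Total Category FL: 2275 L + (three 716.67 L containers = 2150.01 L) = 4425.01 L.
4425.01 L ≤ 5000 L (express courier limit, Category FL) — within limit.
Category FS quantity: two 7 g packs = 14 g.
That is within the Category FS express courier limit of 25 g.
Category FL and Category FS may not share an outer package.

No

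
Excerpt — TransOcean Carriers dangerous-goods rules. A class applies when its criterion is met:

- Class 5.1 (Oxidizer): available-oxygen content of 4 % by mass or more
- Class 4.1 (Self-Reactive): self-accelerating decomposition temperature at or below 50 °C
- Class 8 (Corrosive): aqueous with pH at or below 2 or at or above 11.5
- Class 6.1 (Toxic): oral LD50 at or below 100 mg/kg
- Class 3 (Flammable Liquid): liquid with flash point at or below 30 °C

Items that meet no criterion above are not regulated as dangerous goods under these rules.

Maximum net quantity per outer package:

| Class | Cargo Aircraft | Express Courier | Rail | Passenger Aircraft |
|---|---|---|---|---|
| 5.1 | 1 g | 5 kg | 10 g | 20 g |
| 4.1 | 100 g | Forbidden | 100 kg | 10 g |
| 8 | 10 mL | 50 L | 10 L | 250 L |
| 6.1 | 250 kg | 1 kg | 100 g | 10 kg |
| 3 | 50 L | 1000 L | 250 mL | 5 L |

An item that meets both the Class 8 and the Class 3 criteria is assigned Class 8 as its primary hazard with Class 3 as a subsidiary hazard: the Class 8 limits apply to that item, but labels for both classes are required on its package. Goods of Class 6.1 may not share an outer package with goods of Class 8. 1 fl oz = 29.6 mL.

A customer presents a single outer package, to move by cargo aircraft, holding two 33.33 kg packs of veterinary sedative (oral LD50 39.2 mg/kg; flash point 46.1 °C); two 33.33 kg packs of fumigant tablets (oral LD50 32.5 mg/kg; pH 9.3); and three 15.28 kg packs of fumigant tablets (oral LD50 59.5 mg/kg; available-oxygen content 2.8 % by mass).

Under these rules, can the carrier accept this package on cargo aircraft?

Yes

The veterinary sedative has oral LD50 39.2 mg/kg, which is ≤ 100 mg/kg, so it is Class 6.1 (Toxic).
With oral LD50 32.5 mg/kg (≤ 100 mg/kg), the fumigant tablets fall in Class 6.1.
Fumigant tablets: oral LD50 59.5 mg/kg ≤ 100 mg/kg → Class 6.1 (Toxic).
Class 6.1 net quantity: (two 33.33 kg packs = 66.66 kg) + (two 33.33 kg packs = 66.66 kg) + (three 15.28 kg packs = 45.84 kg) = 179.16 kg.
179.16 kg ≤ 250 kg (cargo aircraft limit, Class 6.1) — within limit.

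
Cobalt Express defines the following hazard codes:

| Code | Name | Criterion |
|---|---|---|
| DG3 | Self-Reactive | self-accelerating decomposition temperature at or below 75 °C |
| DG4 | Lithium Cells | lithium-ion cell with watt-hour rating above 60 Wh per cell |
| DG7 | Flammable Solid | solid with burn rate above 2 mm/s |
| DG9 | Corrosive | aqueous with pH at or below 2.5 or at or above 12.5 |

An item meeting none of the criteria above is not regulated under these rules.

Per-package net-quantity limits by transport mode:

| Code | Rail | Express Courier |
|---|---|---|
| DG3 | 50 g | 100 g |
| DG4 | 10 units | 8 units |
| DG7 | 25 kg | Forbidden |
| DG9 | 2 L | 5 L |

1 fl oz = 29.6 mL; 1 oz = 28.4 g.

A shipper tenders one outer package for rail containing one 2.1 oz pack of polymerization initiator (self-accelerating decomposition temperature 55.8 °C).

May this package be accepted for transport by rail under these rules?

With self-accelerating decomposition temperature 55.8 °C (≤ 75 °C), the polymerization initiator falls in Code DG3.
Code DG3 quantity: one 2.1 oz pack = 59.64 g.
59.64 g > 50 g (rail limit, Code DG3) — over the limit.

No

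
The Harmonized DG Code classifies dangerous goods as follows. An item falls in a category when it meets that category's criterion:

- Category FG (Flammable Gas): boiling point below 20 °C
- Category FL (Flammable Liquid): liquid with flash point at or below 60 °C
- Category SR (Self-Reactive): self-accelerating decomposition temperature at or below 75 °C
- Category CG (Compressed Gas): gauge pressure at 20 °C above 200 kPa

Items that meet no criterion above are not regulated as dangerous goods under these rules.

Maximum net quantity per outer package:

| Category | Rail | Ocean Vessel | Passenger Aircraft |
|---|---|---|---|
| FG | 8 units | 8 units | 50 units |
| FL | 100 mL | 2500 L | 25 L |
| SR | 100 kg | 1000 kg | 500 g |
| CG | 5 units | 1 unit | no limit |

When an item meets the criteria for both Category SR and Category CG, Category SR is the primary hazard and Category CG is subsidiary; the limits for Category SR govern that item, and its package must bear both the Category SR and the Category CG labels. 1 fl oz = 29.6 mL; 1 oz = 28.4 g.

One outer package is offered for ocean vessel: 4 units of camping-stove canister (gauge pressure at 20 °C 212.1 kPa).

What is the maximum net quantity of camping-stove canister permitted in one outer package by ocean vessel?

1 unit

Camping-stove canister: gauge pressure at 20 °C 212.1 kPa > 200 kPa → Category CG (Compressed Gas).
The ocean vessel limit for Category CG is 1 unit.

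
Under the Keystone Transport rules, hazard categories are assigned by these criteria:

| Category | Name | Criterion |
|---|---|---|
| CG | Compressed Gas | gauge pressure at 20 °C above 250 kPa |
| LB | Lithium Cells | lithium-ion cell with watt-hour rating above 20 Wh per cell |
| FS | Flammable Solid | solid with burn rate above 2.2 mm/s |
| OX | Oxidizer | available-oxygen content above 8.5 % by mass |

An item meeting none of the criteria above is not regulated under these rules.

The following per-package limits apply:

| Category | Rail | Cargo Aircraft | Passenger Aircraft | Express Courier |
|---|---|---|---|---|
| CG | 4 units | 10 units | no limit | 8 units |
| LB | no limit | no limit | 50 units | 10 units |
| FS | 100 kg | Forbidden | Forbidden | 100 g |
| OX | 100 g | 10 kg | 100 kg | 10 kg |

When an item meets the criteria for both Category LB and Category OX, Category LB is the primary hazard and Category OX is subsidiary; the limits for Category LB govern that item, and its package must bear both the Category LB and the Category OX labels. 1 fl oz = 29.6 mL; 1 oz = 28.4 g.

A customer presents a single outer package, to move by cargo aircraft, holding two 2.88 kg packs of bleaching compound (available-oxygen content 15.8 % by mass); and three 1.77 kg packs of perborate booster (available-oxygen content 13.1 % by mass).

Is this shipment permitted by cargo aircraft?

No

Available-oxygen content 15.8 % by mass meets the Category OX criterion (Oxidizer), so the bleaching compound is Category OX.
The perborate booster has available-oxygen content 13.1 % by mass, which is > 8.5 % by mass, so it is Category OX (Oxidizer).
Category OX net quantity: (two 2.88 kg packs = 5.76 kg) + (three 1.77 kg packs = 5.31 kg) = 11.07 kg.
11.07 kg > 10 kg (cargo aircraft limit, Category OX) — over the limit.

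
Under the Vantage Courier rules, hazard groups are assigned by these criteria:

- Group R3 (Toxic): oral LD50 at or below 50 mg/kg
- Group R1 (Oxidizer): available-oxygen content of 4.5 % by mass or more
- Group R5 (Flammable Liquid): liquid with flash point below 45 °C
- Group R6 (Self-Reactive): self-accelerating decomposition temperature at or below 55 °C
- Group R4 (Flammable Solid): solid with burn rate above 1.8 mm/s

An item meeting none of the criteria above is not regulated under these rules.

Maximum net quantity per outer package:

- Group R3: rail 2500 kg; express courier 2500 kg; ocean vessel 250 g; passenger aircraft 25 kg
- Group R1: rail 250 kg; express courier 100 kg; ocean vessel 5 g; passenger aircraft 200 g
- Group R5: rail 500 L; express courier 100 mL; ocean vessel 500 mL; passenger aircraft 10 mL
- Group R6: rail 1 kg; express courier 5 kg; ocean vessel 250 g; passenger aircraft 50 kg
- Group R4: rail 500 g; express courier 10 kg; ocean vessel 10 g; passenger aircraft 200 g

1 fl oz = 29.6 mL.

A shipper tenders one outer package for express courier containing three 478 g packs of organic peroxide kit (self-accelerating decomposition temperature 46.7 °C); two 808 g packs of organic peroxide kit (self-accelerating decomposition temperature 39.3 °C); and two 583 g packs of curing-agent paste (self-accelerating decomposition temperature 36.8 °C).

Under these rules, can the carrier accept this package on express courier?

Yes

Organic peroxide kit: self-accelerating decomposition temperature 46.7 °C ≤ 55 °C → Group R6 (Self-Reactive).
The organic peroxide kit has self-accelerating decomposition temperature 39.3 °C, which is ≤ 55 °C, so it is Group R6 (Self-Reactive).
Curing-agent paste: self-accelerating decomposition temperature 36.8 °C ≤ 55 °C → Group R6 (Self-Reactive).
Total Group R6: (three 478 g packs = 1.434 kg) + (two 808 g packs = 1.616 kg) + (two 583 g packs = 1.166 kg) = 4.216 kg.
4.216 kg ≤ 5 kg (express courier limit, Group R6) — within limit.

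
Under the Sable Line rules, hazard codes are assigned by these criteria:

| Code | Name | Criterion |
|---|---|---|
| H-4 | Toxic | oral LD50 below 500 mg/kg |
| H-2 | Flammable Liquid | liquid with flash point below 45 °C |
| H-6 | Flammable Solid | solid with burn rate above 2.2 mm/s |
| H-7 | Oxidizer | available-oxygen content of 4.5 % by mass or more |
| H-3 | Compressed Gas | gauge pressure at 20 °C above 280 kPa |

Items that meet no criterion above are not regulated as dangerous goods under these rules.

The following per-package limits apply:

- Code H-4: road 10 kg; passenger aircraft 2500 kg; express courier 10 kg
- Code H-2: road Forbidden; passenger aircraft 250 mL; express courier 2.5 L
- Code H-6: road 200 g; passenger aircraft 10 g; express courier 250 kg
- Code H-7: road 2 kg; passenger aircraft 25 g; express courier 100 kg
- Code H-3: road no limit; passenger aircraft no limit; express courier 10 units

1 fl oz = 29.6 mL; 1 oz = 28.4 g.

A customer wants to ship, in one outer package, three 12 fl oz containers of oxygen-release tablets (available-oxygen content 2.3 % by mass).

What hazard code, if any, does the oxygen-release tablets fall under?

Not regulated

available-oxygen content 2.3 % by mass is not above 4.5 % by mass, so Code H-7 does not apply.
No criterion is met, so the item is not regulated.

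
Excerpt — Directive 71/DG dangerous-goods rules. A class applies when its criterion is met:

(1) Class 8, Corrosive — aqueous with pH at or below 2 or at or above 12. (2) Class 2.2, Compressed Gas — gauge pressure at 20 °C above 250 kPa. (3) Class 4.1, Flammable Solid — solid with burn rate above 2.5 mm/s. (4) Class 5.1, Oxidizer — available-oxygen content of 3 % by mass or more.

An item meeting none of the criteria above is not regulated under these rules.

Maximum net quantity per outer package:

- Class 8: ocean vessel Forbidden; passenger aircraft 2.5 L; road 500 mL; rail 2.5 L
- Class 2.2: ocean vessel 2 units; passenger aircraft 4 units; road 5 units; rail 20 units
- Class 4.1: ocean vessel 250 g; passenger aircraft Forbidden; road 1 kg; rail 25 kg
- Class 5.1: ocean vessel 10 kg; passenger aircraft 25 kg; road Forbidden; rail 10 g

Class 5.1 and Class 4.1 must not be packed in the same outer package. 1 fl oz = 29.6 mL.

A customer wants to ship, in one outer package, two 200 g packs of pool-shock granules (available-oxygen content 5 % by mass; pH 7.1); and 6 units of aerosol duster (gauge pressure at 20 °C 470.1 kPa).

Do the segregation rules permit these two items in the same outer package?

Yes

Pool-shock granules: available-oxygen content 5 % by mass ≥ 3 % by mass → Class 5.1 (Oxidizer).
Aerosol duster: gauge pressure at 20 °C 470.1 kPa > 250 kPa → Class 2.2 (Compressed Gas).
No segregation rule bars Class 5.1 with Class 2.2.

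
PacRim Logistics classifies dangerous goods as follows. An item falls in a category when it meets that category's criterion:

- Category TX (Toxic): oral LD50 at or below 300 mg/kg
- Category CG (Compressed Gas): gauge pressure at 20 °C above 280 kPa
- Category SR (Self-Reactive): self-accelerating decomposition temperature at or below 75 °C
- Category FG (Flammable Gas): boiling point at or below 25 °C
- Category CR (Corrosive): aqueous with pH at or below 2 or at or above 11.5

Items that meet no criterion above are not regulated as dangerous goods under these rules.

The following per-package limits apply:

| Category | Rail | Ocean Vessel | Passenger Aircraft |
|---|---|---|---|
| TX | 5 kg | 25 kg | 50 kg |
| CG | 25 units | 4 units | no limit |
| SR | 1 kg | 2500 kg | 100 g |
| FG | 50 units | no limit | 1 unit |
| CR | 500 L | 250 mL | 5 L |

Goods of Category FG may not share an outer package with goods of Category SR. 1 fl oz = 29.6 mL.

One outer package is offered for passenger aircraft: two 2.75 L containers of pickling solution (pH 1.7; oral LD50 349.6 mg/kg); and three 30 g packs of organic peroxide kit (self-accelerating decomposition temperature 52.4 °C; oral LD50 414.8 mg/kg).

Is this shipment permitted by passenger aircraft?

No

Pickling solution: pH 1.7 ≤ 2 → Category CR (Corrosive).
Self-accelerating decomposition temperature 52.4 °C meets the Category SR criterion (Self-Reactive), so the organic peroxide kit is Category SR.
Category CR quantity: two 2.75 L containers = 5.5 L.
5.5 L exceeds the passenger aircraft limit of 5 L for Category CR.
Category SR quantity: three 30 g packs = 90 g.
90 g is within the passenger aircraft limit of 100 g for Category SR.
The segregation rule (Category FG with Category SR) does not apply to Category CR with Category SR.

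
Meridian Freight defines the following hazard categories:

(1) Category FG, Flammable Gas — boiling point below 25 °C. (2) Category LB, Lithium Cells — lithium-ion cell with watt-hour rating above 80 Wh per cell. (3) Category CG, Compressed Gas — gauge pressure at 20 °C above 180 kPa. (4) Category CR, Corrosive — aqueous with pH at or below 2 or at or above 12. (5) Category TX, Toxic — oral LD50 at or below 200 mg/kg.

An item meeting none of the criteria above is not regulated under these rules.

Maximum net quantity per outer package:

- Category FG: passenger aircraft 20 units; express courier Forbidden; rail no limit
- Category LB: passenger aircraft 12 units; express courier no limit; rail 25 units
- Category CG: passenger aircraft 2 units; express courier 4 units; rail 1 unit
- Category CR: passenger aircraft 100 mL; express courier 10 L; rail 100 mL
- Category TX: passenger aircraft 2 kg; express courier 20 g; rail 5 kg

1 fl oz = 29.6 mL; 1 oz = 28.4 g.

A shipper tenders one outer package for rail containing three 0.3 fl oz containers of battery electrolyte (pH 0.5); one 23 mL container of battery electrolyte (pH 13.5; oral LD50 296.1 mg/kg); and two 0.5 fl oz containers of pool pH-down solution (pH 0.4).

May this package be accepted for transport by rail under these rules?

Yes

The battery electrolyte has pH 0.5, which is ≤ 2, so it is Category CR (Corrosive).
The battery electrolyte has pH 13.5, which is ≥ 12, so it is Category CR (Corrosive).
The pool pH-down solution has pH 0.4, which is ≤ 2, so it is Category CR (Corrosive).
Total Category CR: (three 0.3 fl oz containers = 26.64 mL) + 23 mL + (two 0.5 fl oz containers = 29.6 mL) = 79.24 mL.
79.24 mL ≤ 100 mL (rail limit, Category CR) — within limit.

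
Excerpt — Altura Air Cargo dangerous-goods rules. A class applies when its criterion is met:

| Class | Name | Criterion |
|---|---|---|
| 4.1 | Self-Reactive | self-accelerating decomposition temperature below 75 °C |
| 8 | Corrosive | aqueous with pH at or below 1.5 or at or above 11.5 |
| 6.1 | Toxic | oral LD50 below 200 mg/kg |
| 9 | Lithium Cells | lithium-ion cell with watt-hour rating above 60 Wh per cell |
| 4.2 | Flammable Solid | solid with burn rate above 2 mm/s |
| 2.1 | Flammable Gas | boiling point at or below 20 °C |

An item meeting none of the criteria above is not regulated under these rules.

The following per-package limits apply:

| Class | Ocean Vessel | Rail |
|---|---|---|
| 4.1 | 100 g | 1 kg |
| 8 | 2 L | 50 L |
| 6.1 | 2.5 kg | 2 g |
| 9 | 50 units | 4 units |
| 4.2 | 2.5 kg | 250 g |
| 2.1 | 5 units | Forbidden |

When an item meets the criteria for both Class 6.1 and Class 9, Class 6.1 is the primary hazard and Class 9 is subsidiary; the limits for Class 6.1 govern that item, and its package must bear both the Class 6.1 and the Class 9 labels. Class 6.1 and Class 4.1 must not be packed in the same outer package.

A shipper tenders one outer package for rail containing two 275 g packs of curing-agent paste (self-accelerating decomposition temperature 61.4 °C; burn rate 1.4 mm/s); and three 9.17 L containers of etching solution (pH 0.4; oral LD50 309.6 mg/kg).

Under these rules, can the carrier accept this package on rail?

Self-accelerating decomposition temperature 61.4 °C meets the Class 4.1 criterion (Self-Reactive), so the curing-agent paste is Class 4.1.
pH 0.4 meets the Class 8 criterion (Corrosive), so the etching solution is Class 8.
Class 4.1 quantity: two 275 g packs = 550 g.
550 g is within the rail limit of 1 kg for Class 4.1.
Class 8 quantity: three 9.17 L containers = 27.51 L.
27.51 L ≤ 50 L (rail limit, Class 8) — within limit.
The segregation rule (Class 6.1 with Class 4.1) does not apply to Class 4.1 with Class 8.
Every hazard class is within its rail limit and no segregation rule is violated.

Yes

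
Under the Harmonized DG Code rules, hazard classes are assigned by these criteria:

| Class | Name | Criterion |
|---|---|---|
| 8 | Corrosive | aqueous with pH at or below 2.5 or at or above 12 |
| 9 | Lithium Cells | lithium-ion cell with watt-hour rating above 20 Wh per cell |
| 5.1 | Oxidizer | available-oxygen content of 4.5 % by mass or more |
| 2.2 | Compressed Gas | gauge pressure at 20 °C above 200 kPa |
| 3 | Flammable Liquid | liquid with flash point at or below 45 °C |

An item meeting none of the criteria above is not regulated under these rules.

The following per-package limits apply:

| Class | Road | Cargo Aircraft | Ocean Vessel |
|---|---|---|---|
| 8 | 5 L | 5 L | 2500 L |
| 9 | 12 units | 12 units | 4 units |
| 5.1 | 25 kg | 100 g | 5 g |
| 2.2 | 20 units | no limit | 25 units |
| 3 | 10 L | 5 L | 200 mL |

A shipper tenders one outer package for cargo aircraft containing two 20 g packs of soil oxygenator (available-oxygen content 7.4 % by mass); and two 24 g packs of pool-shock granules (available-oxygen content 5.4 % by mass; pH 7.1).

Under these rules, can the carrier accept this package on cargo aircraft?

Soil oxygenator: available-oxygen content 7.4 % by mass ≥ 4.5 % by mass → Class 5.1 (Oxidizer).
The pool-shock granules have available-oxygen content 5.4 % by mass, which is ≥ 4.5 % by mass, so they are Class 5.1 (Oxidizer).
Class 5.1 net quantity: (two 20 g packs = 40 g) + (two 24 g packs = 48 g) = 88 g.
88 g is within the cargo aircraft limit of 100 g for Class 5.1.

Yes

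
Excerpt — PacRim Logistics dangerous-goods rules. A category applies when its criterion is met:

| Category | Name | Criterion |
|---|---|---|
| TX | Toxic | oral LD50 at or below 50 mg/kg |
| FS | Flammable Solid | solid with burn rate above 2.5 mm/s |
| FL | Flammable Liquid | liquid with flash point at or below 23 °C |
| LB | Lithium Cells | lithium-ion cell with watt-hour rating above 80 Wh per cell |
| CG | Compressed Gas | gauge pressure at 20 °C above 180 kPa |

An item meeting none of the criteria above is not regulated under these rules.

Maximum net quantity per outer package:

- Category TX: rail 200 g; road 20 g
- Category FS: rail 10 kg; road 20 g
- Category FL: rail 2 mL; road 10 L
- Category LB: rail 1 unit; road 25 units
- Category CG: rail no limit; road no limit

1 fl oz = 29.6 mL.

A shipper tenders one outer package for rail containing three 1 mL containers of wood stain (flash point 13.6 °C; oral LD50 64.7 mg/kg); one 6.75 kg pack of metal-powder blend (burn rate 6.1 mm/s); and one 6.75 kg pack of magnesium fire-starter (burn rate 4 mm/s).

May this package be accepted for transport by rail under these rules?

Flash point 13.6 °C meets the Category FL criterion (Flammable Liquid), so the wood stain is Category FL.
Burn rate 6.1 mm/s meets the Category FS criterion (Flammable Solid), so the metal-powder blend is Category FS.
The magnesium fire-starter has burn rate 4 mm/s, which is > 2.5 mm/s, so it is Category FS (Flammable Solid).
Category FS net quantity: 6.75 kg + 6.75 kg = 13.5 kg.
That exceeds the Category FS rail limit of 10 kg.
Category FL quantity: three 1 mL containers = 3 mL.
That exceeds the Category FL rail limit of 2 mL.

No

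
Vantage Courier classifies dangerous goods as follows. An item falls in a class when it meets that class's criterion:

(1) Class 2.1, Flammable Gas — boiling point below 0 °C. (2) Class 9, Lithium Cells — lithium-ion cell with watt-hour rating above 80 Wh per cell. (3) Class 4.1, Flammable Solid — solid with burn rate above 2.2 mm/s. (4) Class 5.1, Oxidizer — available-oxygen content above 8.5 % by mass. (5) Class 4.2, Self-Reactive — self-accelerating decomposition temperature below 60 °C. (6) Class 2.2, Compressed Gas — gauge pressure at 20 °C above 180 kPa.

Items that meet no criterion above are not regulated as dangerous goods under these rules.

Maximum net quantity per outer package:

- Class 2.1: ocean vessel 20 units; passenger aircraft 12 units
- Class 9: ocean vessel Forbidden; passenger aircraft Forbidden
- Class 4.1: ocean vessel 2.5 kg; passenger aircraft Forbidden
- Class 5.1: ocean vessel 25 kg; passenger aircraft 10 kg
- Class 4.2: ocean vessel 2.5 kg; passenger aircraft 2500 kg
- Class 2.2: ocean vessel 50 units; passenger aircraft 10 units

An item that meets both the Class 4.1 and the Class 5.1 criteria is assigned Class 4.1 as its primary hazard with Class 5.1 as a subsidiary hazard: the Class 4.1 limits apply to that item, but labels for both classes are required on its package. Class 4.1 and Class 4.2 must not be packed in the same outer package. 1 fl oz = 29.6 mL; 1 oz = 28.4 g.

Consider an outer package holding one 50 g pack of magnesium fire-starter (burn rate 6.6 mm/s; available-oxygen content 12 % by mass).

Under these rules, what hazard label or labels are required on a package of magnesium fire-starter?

Class 4.1 and 5.1

Burn rate 6.6 mm/s meets the Class 4.1 criterion (Flammable Solid), so the magnesium fire-starter is Class 4.1.
The magnesium fire-starter has available-oxygen content 12 % by mass, which is > 8.5 % by mass, so it is Class 5.1 (Oxidizer).
By the precedence rule Class 4.1 is primary and Class 5.1 is subsidiary, and that rule requires both labels on the package.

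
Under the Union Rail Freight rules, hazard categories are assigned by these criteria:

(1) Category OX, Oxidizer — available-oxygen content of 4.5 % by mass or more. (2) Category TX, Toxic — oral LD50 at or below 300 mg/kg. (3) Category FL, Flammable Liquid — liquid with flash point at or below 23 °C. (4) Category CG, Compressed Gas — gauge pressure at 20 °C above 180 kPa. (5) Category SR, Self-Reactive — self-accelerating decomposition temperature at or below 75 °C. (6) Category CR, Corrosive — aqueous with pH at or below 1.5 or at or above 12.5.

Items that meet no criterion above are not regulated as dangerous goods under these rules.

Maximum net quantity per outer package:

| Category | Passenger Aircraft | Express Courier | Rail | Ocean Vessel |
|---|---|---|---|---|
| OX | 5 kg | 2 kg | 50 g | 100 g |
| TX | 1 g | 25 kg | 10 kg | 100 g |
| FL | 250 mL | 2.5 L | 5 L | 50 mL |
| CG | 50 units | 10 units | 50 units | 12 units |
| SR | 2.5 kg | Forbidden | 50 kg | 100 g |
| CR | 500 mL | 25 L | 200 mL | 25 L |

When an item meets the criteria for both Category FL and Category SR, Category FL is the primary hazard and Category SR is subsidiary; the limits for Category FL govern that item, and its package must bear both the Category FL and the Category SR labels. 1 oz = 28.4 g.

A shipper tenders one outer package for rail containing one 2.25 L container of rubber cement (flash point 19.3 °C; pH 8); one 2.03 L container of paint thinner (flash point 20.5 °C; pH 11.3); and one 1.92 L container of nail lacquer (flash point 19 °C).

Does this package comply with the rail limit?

No

Rubber cement: flash point 19.3 °C ≤ 23 °C → Category FL (Flammable Liquid).
Paint thinner: flash point 20.5 °C ≤ 23 °C → Category FL (Flammable Liquid).
With flash point 19 °C (≤ 23 °C), the nail lacquer falls in Category FL.
Total Category FL: 2.25 L + 2.03 L + 1.92 L = 6.2 L.
That exceeds the Category FL rail limit of 5 L.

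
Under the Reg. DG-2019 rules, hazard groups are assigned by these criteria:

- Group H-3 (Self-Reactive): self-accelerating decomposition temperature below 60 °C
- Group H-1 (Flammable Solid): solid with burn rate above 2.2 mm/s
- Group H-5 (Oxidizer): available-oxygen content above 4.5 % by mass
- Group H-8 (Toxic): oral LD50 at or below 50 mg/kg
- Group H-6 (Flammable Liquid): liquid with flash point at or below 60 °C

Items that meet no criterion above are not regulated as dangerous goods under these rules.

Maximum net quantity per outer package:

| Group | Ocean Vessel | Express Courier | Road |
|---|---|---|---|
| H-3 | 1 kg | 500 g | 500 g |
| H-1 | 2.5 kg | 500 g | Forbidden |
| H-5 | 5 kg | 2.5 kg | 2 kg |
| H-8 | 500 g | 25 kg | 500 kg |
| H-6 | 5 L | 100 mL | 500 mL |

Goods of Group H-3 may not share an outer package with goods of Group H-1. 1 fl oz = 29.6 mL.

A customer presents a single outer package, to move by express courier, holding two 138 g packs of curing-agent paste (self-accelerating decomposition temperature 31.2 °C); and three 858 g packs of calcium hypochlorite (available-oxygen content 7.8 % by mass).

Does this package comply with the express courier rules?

No

With self-accelerating decomposition temperature 31.2 °C (< 60 °C), the curing-agent paste falls in Group H-3.
Calcium hypochlorite: available-oxygen content 7.8 % by mass > 4.5 % by mass → Group H-5 (Oxidizer).
Group H-3 quantity: two 138 g packs = 276 g.
276 g ≤ 500 g (express courier limit, Group H-3) — within limit.
Group H-5 quantity: three 858 g packs = 2.574 kg.
2.574 kg > 2.5 kg (express courier limit, Group H-5) — over the limit.
The segregation rule (Group H-3 with Group H-1) does not apply to Group H-3 with Group H-5.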